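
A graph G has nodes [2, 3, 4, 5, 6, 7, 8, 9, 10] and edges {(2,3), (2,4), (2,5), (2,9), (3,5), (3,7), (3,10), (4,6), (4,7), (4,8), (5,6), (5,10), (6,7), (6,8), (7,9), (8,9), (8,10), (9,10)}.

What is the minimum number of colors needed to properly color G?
χ(G) = 3

Clique number ω(G) = 3 (lower bound: χ ≥ ω).
The clique on [2, 3, 5] has size 3, forcing χ ≥ 3, and the coloring below uses 3 colors, so χ(G) = 3.
A valid 3-coloring: color 1: [2, 6, 10]; color 2: [5, 7, 8]; color 3: [3, 4, 9].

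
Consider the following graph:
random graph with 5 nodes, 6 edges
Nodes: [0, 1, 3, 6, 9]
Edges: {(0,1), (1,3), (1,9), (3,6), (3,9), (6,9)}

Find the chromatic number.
Clique number ω(G) = 3 (lower bound: χ ≥ ω).
The clique on [1, 3, 9] has size 3, forcing χ ≥ 3, and the coloring below uses 3 colors, so χ(G) = 3.
A valid 3-coloring: color 1: [0, 9]; color 2: [3]; color 3: [1, 6].

χ(G) = 3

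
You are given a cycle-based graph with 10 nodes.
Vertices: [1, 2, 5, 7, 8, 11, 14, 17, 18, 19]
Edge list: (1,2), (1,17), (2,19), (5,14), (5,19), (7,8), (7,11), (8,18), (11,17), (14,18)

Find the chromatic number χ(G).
χ(G) = 2

Clique number ω(G) = 2 (lower bound: χ ≥ ω).
The graph is bipartite (no odd cycle), so 2 colors suffice: χ(G) = 2.
A valid 2-coloring: color 1: [1, 8, 11, 14, 19]; color 2: [2, 5, 7, 17, 18].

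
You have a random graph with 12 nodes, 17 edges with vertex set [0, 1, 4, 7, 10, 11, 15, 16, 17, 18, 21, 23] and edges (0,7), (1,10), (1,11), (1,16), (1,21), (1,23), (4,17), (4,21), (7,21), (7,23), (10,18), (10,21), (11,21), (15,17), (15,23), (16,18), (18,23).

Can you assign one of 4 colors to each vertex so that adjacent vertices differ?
A valid 4-coloring: color 1: [1, 4, 7, 15, 18]; color 2: [0, 16, 17, 21, 23]; color 3: [10, 11].
(χ(G) = 3 ≤ 4.)

Yes, G is 4-colorable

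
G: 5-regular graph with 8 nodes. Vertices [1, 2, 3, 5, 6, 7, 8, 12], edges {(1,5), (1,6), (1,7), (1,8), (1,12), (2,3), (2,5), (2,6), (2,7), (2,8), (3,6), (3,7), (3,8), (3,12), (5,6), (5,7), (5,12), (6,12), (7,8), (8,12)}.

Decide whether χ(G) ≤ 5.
Yes, G is 5-colorable

A valid 5-coloring: color 1: [6, 7]; color 2: [5, 8]; color 3: [2, 12]; color 4: [1, 3].
(χ(G) = 4 ≤ 5.)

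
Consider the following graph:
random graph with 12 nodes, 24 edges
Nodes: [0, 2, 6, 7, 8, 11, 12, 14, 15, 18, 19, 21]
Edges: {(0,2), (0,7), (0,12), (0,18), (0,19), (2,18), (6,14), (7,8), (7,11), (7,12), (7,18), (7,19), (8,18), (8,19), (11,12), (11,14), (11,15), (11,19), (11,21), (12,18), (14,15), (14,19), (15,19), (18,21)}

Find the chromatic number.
χ(G) = 4

Clique number ω(G) = 4 (lower bound: χ ≥ ω).
The clique on [0, 7, 12, 18] has size 4, forcing χ ≥ 4, and the coloring below uses 4 colors, so χ(G) = 4.
A valid 4-coloring: color 1: [2, 7, 14, 21]; color 2: [6, 18, 19]; color 3: [0, 8, 11]; color 4: [12, 15].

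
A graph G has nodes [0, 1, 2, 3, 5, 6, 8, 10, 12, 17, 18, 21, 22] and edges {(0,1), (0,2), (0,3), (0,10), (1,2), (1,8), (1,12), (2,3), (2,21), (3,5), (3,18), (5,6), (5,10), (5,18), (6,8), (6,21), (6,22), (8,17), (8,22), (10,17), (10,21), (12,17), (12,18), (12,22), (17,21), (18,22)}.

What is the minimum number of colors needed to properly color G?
Clique number ω(G) = 3 (lower bound: χ ≥ ω).
The clique on [0, 1, 2] has size 3, forcing χ ≥ 3, and the coloring below uses 3 colors, so χ(G) = 3.
A valid 3-coloring: color 1: [2, 6, 17, 18]; color 2: [0, 5, 8, 12, 21]; color 3: [1, 3, 10, 22].

χ(G) = 3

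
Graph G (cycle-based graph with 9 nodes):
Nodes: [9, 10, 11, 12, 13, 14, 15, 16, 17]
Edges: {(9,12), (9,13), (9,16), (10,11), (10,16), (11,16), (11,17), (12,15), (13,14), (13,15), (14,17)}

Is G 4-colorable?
Yes, G is 4-colorable

A valid 4-coloring: color 1: [9, 11, 14, 15]; color 2: [12, 13, 16, 17]; color 3: [10].
(χ(G) = 3 ≤ 4.)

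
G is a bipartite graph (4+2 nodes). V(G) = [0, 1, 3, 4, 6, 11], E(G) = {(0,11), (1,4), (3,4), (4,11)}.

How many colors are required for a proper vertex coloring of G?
χ(G) = 2

Clique number ω(G) = 2 (lower bound: χ ≥ ω).
The graph is bipartite (no odd cycle), so 2 colors suffice: χ(G) = 2.
A valid 2-coloring: color 1: [0, 4, 6]; color 2: [1, 3, 11].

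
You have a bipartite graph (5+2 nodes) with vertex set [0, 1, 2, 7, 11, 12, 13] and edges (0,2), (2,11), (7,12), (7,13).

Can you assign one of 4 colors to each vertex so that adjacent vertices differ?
A valid 4-coloring: color 1: [1, 2, 7]; color 2: [0, 11, 12, 13].
(χ(G) = 2 ≤ 4.)

Yes, G is 4-colorable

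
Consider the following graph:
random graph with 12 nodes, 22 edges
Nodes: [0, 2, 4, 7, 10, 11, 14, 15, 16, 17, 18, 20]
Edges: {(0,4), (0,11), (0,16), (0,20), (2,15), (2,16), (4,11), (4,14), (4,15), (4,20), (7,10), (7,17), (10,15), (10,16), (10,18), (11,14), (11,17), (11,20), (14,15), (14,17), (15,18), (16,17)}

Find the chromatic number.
χ(G) = 4

Clique number ω(G) = 4 (lower bound: χ ≥ ω).
The clique on [0, 4, 11, 20] has size 4, forcing χ ≥ 4, and the coloring below uses 4 colors, so χ(G) = 4.
A valid 4-coloring: color 1: [2, 4, 10, 17]; color 2: [7, 11, 15, 16]; color 3: [0, 14, 18]; color 4: [20].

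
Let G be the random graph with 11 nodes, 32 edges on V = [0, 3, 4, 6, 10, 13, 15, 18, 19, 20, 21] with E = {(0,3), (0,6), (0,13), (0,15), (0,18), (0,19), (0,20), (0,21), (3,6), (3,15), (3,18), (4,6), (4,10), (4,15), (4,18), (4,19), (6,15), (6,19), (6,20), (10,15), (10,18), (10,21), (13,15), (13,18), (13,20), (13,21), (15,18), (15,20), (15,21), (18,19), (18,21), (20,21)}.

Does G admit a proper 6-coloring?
Yes, G is 6-colorable

A valid 6-coloring: color 1: [15, 19]; color 2: [0, 4]; color 3: [18, 20]; color 4: [6, 21]; color 5: [3, 10, 13].
(χ(G) = 5 ≤ 6.)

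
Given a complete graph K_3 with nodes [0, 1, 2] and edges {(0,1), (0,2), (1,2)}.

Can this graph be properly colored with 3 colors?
A valid 3-coloring: color 1: [2]; color 2: [0]; color 3: [1].
(χ(G) = 3 ≤ 3.)

Yes, G is 3-colorable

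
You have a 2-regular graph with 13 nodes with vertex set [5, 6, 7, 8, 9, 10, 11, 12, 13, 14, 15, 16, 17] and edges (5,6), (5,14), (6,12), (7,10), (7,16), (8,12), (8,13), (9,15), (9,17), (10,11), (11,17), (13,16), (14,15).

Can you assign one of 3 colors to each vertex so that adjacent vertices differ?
Yes, G is 3-colorable

A valid 3-coloring: color 1: [6, 8, 9, 10, 14, 16]; color 2: [5, 7, 12, 13, 15, 17]; color 3: [11].
(χ(G) = 3 ≤ 3.)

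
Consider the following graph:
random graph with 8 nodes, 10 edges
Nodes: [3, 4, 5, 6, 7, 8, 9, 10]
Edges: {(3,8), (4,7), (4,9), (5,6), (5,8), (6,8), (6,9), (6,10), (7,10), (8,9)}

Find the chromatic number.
Clique number ω(G) = 3 (lower bound: χ ≥ ω).
The clique on [6, 8, 9] has size 3, forcing χ ≥ 3, and the coloring below uses 3 colors, so χ(G) = 3.
A valid 3-coloring: color 1: [3, 4, 6]; color 2: [7, 8]; color 3: [5, 9, 10].

χ(G) = 3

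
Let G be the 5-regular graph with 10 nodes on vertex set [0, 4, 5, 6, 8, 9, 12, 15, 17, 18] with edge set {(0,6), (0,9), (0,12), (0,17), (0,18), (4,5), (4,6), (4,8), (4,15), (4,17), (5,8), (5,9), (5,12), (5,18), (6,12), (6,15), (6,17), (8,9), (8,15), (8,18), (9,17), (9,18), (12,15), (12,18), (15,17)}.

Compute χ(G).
Clique number ω(G) = 4 (lower bound: χ ≥ ω).
The clique on [4, 6, 15, 17] has size 4, forcing χ ≥ 4, and the coloring below uses 4 colors, so χ(G) = 4.
A valid 4-coloring: color 1: [17, 18]; color 2: [4, 9, 12]; color 3: [0, 5, 15]; color 4: [6, 8].

χ(G) = 4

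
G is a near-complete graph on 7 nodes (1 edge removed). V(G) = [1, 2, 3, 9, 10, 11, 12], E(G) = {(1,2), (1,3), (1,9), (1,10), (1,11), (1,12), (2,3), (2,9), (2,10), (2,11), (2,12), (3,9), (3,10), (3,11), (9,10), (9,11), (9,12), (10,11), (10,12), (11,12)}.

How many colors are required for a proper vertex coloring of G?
χ(G) = 6

Clique number ω(G) = 6 (lower bound: χ ≥ ω).
The clique on [1, 2, 3, 9, 10, 11] has size 6, forcing χ ≥ 6, and the coloring below uses 6 colors, so χ(G) = 6.
A valid 6-coloring: color 1: [11]; color 2: [2]; color 3: [9]; color 4: [10]; color 5: [1]; color 6: [3, 12].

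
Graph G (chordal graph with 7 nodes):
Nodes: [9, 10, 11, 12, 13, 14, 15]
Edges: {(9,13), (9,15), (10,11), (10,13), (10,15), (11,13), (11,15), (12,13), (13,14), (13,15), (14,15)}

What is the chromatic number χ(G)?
χ(G) = 4

Clique number ω(G) = 4 (lower bound: χ ≥ ω).
The clique on [10, 11, 13, 15] has size 4, forcing χ ≥ 4, and the coloring below uses 4 colors, so χ(G) = 4.
A valid 4-coloring: color 1: [13]; color 2: [12, 15]; color 3: [9, 11, 14]; color 4: [10].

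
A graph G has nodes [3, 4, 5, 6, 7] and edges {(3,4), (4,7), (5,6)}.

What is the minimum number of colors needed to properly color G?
χ(G) = 2

Clique number ω(G) = 2 (lower bound: χ ≥ ω).
The graph is bipartite (no odd cycle), so 2 colors suffice: χ(G) = 2.
A valid 2-coloring: color 1: [4, 6]; color 2: [3, 5, 7].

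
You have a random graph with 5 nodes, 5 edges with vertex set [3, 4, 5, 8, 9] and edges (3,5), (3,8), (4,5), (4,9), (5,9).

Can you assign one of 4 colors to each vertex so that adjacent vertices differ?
A valid 4-coloring: color 1: [5, 8]; color 2: [3, 4]; color 3: [9].
(χ(G) = 3 ≤ 4.)

Yes, G is 4-colorable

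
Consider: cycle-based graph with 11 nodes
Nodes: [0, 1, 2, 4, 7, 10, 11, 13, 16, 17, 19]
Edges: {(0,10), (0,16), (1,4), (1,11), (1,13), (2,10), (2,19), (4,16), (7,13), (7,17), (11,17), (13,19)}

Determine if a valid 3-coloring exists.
Yes, G is 3-colorable

A valid 3-coloring: color 1: [1, 10, 16, 17, 19]; color 2: [0, 2, 4, 11, 13]; color 3: [7].
(χ(G) = 3 ≤ 3.)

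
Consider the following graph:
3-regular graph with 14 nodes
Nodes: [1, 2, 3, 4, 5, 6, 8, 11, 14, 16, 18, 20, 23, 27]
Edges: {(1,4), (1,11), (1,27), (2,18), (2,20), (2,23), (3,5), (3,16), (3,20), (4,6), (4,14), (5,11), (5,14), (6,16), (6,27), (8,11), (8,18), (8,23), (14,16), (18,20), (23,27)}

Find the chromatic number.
χ(G) = 3

Clique number ω(G) = 3 (lower bound: χ ≥ ω).
The clique on [2, 18, 20] has size 3, forcing χ ≥ 3, and the coloring below uses 3 colors, so χ(G) = 3.
A valid 3-coloring: color 1: [4, 11, 16, 20, 23]; color 2: [2, 3, 8, 14, 27]; color 3: [1, 5, 6, 18].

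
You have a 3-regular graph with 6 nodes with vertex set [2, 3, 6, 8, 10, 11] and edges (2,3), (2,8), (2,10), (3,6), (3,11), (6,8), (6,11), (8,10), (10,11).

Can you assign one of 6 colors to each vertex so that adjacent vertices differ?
A valid 6-coloring: color 1: [8, 11]; color 2: [2, 6]; color 3: [3, 10].
(χ(G) = 3 ≤ 6.)

Yes, G is 6-colorable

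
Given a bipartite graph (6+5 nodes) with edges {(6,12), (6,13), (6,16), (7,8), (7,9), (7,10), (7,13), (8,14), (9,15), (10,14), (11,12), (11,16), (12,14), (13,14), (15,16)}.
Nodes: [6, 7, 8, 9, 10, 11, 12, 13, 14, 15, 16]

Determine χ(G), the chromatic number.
χ(G) = 2

Clique number ω(G) = 2 (lower bound: χ ≥ ω).
The graph is bipartite (no odd cycle), so 2 colors suffice: χ(G) = 2.
A valid 2-coloring: color 1: [6, 7, 11, 14, 15]; color 2: [8, 9, 10, 12, 13, 16].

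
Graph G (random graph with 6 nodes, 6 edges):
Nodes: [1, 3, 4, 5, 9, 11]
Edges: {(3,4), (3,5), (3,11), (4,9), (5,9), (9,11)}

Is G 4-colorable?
Yes, G is 4-colorable

A valid 4-coloring: color 1: [1, 3, 9]; color 2: [4, 5, 11].
(χ(G) = 2 ≤ 4.)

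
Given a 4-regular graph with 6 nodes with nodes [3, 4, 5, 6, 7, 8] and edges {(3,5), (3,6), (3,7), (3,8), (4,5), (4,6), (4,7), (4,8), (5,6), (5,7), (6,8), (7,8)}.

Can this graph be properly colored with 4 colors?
Yes, G is 4-colorable

A valid 4-coloring: color 1: [3, 4]; color 2: [5, 8]; color 3: [6, 7].
(χ(G) = 3 ≤ 4.)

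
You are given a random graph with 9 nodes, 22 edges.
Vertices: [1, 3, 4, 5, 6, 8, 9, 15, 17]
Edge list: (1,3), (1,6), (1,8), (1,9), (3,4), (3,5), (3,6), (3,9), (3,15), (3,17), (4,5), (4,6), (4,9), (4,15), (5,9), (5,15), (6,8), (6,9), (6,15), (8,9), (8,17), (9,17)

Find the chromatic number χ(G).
χ(G) = 4

Clique number ω(G) = 4 (lower bound: χ ≥ ω).
The clique on [1, 6, 8, 9] has size 4, forcing χ ≥ 4, and the coloring below uses 4 colors, so χ(G) = 4.
A valid 4-coloring: color 1: [3, 8]; color 2: [9, 15]; color 3: [5, 6, 17]; color 4: [1, 4].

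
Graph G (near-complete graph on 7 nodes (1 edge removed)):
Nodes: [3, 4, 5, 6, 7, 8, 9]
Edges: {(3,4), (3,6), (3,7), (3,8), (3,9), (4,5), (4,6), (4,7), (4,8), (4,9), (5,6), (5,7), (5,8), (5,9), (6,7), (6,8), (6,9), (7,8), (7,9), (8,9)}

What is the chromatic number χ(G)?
χ(G) = 6

Clique number ω(G) = 6 (lower bound: χ ≥ ω).
The clique on [3, 4, 6, 7, 8, 9] has size 6, forcing χ ≥ 6, and the coloring below uses 6 colors, so χ(G) = 6.
A valid 6-coloring: color 1: [9]; color 2: [4]; color 3: [6]; color 4: [7]; color 5: [8]; color 6: [3, 5].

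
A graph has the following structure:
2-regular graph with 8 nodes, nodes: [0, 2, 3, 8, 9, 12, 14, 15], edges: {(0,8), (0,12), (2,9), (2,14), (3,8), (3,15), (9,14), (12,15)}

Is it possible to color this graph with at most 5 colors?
Yes, G is 5-colorable

A valid 5-coloring: color 1: [8, 14, 15]; color 2: [2, 3, 12]; color 3: [0, 9].
(χ(G) = 3 ≤ 5.)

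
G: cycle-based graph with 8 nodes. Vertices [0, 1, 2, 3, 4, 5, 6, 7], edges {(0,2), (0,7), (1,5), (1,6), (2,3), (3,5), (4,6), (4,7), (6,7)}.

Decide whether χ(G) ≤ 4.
A valid 4-coloring: color 1: [0, 3, 6]; color 2: [1, 2, 7]; color 3: [4, 5].
(χ(G) = 3 ≤ 4.)

Yes, G is 4-colorable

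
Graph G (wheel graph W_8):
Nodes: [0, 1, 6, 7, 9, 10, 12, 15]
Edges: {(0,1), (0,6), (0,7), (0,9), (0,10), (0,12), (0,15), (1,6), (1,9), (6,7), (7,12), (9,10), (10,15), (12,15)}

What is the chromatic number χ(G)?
χ(G) = 4

Clique number ω(G) = 3 (lower bound: χ ≥ ω).
Odd cycle [6, 7, 12, 15, 10, 9, 1] needs 3 colors (χ ≥ 3).
Vertex 0 is adjacent to every vertex of [1, 6, 7, 9, 10, 12, 15], which already need 3 colors among themselves, so 0 needs a new color (χ ≥ 4).
The coloring below uses 4 colors, so χ(G) = 4.
A valid 4-coloring: color 1: [0]; color 2: [6, 9, 12]; color 3: [1, 7, 15]; color 4: [10].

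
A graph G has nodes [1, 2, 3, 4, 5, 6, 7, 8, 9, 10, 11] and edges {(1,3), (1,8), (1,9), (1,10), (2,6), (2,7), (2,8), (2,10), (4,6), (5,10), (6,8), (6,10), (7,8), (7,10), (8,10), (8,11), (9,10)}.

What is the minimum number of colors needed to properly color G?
χ(G) = 4

Clique number ω(G) = 4 (lower bound: χ ≥ ω).
The clique on [2, 6, 8, 10] has size 4, forcing χ ≥ 4, and the coloring below uses 4 colors, so χ(G) = 4.
A valid 4-coloring: color 1: [3, 4, 10, 11]; color 2: [5, 8, 9]; color 3: [1, 2]; color 4: [6, 7].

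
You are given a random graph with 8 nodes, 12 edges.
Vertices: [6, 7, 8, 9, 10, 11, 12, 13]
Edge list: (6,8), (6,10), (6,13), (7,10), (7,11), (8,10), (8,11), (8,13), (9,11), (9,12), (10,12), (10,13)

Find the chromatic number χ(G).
Clique number ω(G) = 4 (lower bound: χ ≥ ω).
The clique on [6, 8, 10, 13] has size 4, forcing χ ≥ 4, and the coloring below uses 4 colors, so χ(G) = 4.
A valid 4-coloring: color 1: [10, 11]; color 2: [7, 8, 12]; color 3: [6, 9]; color 4: [13].

χ(G) = 4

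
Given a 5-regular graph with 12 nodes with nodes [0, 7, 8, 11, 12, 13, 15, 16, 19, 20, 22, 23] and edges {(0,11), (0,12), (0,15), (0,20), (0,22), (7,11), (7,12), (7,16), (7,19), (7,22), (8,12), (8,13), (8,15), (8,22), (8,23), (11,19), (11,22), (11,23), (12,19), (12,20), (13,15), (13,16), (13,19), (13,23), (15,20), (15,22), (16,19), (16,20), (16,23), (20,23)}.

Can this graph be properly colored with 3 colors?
No, G is not 3-colorable

Suppose a proper 3-coloring c exists. The clique [0, 11, 22] takes 3 distinct colors; by symmetry let c(0) = 1, c(11) = 2, c(22) = 3.
- Vertex 7: neighbors [11, 22] already have colors [2, 3] ⇒ c(7) = 1.
- Vertex 15: neighbors [0, 22] already have colors [1, 3] ⇒ c(15) = 2.
- Vertex 8: neighbors [15, 22] already have colors [2, 3] ⇒ c(8) = 1.
- Vertex 13: neighbors [8, 15] already have colors [1, 2] ⇒ c(13) = 3.
- Vertex 19: neighbors [7, 11, 13] already have colors [1, 2, 3] — all 3 colors blocked. Contradiction.
The forced assignments end in a contradiction, so G has no proper 3-coloring (χ ≥ 4).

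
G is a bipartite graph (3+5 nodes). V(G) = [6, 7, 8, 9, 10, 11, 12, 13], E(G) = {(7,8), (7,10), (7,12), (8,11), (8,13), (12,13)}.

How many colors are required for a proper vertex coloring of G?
Clique number ω(G) = 2 (lower bound: χ ≥ ω).
The graph is bipartite (no odd cycle), so 2 colors suffice: χ(G) = 2.
A valid 2-coloring: color 1: [6, 7, 9, 11, 13]; color 2: [8, 10, 12].

χ(G) = 2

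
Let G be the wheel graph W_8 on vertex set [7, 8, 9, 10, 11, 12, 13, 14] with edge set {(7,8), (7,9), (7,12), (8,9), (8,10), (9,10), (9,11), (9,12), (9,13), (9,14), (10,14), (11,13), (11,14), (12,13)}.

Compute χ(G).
χ(G) = 4

Clique number ω(G) = 3 (lower bound: χ ≥ ω).
Odd cycle [10, 14, 11, 13, 12, 7, 8] needs 3 colors (χ ≥ 3).
Vertex 9 is adjacent to every vertex of [7, 8, 10, 11, 12, 13, 14], which already need 3 colors among themselves, so 9 needs a new color (χ ≥ 4).
The coloring below uses 4 colors, so χ(G) = 4.
A valid 4-coloring: color 1: [9]; color 2: [7, 10, 11]; color 3: [8, 13, 14]; color 4: [12].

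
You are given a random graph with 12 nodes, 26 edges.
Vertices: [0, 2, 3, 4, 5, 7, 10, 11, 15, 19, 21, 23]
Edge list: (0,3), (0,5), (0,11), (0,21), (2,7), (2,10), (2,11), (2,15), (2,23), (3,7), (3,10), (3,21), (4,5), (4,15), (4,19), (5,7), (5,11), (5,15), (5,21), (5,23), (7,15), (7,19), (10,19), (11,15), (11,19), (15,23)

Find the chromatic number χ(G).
Clique number ω(G) = 3 (lower bound: χ ≥ ω).
The clique on [2, 11, 15] has size 3, forcing χ ≥ 3, and the coloring below uses 3 colors, so χ(G) = 3.
A valid 3-coloring: color 1: [2, 3, 5, 19]; color 2: [0, 10, 15]; color 3: [4, 7, 11, 21, 23].

χ(G) = 3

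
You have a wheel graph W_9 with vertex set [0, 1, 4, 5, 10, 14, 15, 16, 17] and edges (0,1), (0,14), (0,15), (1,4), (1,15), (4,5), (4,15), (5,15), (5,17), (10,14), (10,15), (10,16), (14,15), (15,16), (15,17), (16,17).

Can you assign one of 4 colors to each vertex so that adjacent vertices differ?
A valid 4-coloring: color 1: [15]; color 2: [0, 4, 10, 17]; color 3: [1, 5, 14, 16].
(χ(G) = 3 ≤ 4.)

Yes, G is 4-colorable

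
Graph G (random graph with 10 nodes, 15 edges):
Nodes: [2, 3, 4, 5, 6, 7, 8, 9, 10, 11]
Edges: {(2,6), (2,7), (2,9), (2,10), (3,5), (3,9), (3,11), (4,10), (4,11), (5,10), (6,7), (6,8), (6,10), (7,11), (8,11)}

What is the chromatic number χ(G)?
Clique number ω(G) = 3 (lower bound: χ ≥ ω).
The clique on [2, 6, 10] has size 3, forcing χ ≥ 3, and the coloring below uses 3 colors, so χ(G) = 3.
A valid 3-coloring: color 1: [5, 6, 9, 11]; color 2: [2, 3, 4, 8]; color 3: [7, 10].

χ(G) = 3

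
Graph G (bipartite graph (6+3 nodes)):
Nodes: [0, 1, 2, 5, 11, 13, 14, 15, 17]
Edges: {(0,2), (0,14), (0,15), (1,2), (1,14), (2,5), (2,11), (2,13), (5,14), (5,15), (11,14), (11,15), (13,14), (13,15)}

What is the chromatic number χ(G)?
Clique number ω(G) = 2 (lower bound: χ ≥ ω).
The graph is bipartite (no odd cycle), so 2 colors suffice: χ(G) = 2.
A valid 2-coloring: color 1: [2, 14, 15, 17]; color 2: [0, 1, 5, 11, 13].

χ(G) = 2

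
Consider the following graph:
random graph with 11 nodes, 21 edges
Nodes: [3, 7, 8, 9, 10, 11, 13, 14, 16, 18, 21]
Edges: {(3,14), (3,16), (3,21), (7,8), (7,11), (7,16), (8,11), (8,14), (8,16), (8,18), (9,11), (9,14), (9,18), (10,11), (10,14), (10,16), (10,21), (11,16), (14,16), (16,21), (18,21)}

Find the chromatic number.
χ(G) = 4

Clique number ω(G) = 4 (lower bound: χ ≥ ω).
The clique on [7, 8, 11, 16] has size 4, forcing χ ≥ 4, and the coloring below uses 4 colors, so χ(G) = 4.
A valid 4-coloring: color 1: [13, 16, 18]; color 2: [11, 14, 21]; color 3: [3, 8, 9, 10]; color 4: [7].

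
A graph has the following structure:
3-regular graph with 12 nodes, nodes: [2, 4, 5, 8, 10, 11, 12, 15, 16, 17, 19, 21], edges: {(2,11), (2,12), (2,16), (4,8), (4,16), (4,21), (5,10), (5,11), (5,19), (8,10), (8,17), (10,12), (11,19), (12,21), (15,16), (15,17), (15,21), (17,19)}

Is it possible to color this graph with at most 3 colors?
Yes, G is 3-colorable

A valid 3-coloring: color 1: [2, 8, 19, 21]; color 2: [4, 5, 12, 15]; color 3: [10, 11, 16, 17].
(χ(G) = 3 ≤ 3.)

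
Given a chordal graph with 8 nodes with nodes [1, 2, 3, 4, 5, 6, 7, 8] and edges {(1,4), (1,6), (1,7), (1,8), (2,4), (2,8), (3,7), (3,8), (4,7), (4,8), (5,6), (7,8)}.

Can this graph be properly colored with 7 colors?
A valid 7-coloring: color 1: [6, 8]; color 2: [3, 4, 5]; color 3: [2, 7]; color 4: [1].
(χ(G) = 4 ≤ 7.)

Yes, G is 7-colorable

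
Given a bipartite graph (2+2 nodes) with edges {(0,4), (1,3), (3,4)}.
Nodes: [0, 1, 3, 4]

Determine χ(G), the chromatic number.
Clique number ω(G) = 2 (lower bound: χ ≥ ω).
The graph is bipartite (no odd cycle), so 2 colors suffice: χ(G) = 2.
A valid 2-coloring: color 1: [1, 4]; color 2: [0, 3].

χ(G) = 2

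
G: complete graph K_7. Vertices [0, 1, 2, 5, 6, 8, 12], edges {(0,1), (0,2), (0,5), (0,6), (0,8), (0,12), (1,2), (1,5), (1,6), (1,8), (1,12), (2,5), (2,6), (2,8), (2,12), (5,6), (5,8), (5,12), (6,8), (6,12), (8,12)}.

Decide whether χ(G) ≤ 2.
No, G is not 2-colorable

The clique on vertices [0, 1, 2, 5, 6, 8, 12] has size 7 > 2, so it alone needs 7 colors.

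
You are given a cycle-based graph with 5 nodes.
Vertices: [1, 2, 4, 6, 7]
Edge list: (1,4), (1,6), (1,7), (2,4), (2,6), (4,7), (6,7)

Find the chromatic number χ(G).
Clique number ω(G) = 3 (lower bound: χ ≥ ω).
The clique on [1, 4, 7] has size 3, forcing χ ≥ 3, and the coloring below uses 3 colors, so χ(G) = 3.
A valid 3-coloring: color 1: [4, 6]; color 2: [1, 2]; color 3: [7].

χ(G) = 3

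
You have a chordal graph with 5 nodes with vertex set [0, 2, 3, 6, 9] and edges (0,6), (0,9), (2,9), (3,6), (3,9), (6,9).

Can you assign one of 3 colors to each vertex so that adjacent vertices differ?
Yes, G is 3-colorable

A valid 3-coloring: color 1: [9]; color 2: [2, 6]; color 3: [0, 3].
(χ(G) = 3 ≤ 3.)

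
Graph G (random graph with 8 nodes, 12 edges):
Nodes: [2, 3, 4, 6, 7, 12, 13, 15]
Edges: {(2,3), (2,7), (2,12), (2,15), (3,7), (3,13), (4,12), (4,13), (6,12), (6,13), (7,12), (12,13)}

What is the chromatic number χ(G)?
Clique number ω(G) = 3 (lower bound: χ ≥ ω).
The clique on [2, 3, 7] has size 3, forcing χ ≥ 3, and the coloring below uses 3 colors, so χ(G) = 3.
A valid 3-coloring: color 1: [3, 12, 15]; color 2: [2, 13]; color 3: [4, 6, 7].

χ(G) = 3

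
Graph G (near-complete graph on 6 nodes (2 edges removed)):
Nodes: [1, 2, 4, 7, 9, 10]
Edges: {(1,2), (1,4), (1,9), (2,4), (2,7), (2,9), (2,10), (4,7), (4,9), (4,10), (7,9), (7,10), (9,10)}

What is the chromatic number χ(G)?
Clique number ω(G) = 5 (lower bound: χ ≥ ω).
The clique on [2, 4, 7, 9, 10] has size 5, forcing χ ≥ 5, and the coloring below uses 5 colors, so χ(G) = 5.
A valid 5-coloring: color 1: [2]; color 2: [4]; color 3: [9]; color 4: [1, 7]; color 5: [10].

χ(G) = 5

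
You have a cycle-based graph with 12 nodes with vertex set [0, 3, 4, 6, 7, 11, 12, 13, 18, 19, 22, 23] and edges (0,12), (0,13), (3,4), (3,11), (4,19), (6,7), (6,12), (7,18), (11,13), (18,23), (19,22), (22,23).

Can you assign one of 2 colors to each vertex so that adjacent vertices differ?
Yes, G is 2-colorable

A valid 2-coloring: color 1: [3, 7, 12, 13, 19, 23]; color 2: [0, 4, 6, 11, 18, 22].
(χ(G) = 2 ≤ 2.)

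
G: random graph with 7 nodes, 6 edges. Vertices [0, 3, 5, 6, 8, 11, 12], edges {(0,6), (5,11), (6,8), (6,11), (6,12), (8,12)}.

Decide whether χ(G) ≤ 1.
The clique on vertices [6, 8, 12] has size 3 > 1, so it alone needs 3 colors.

No, G is not 1-colorable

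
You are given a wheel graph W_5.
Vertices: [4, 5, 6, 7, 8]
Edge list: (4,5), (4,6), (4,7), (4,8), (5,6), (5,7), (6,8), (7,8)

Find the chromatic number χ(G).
χ(G) = 3

Clique number ω(G) = 3 (lower bound: χ ≥ ω).
The clique on [4, 6, 8] has size 3, forcing χ ≥ 3, and the coloring below uses 3 colors, so χ(G) = 3.
A valid 3-coloring: color 1: [4]; color 2: [5, 8]; color 3: [6, 7].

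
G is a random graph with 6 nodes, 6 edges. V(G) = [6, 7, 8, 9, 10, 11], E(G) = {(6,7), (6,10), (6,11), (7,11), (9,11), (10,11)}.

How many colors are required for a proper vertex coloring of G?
χ(G) = 3

Clique number ω(G) = 3 (lower bound: χ ≥ ω).
The clique on [6, 10, 11] has size 3, forcing χ ≥ 3, and the coloring below uses 3 colors, so χ(G) = 3.
A valid 3-coloring: color 1: [8, 11]; color 2: [6, 9]; color 3: [7, 10].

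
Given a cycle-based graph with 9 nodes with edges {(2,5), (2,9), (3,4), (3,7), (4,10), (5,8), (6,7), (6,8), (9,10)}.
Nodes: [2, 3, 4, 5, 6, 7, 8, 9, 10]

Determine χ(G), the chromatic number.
χ(G) = 3

Clique number ω(G) = 2 (lower bound: χ ≥ ω).
Odd cycle [7, 6, 8, 5, 2, 9, 10, 4, 3] needs 3 colors (χ ≥ 3).
The coloring below uses 3 colors, so χ(G) = 3.
A valid 3-coloring: color 1: [2, 4, 7, 8]; color 2: [3, 5, 6, 9]; color 3: [10].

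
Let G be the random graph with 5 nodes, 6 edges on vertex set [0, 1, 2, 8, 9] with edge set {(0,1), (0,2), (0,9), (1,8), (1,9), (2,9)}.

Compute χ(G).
χ(G) = 3

Clique number ω(G) = 3 (lower bound: χ ≥ ω).
The clique on [0, 1, 9] has size 3, forcing χ ≥ 3, and the coloring below uses 3 colors, so χ(G) = 3.
A valid 3-coloring: color 1: [8, 9]; color 2: [0]; color 3: [1, 2].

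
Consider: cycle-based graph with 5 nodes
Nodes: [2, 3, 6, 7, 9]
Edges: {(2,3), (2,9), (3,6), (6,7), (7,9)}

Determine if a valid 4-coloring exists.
Yes, G is 4-colorable

A valid 4-coloring: color 1: [2, 6]; color 2: [3, 9]; color 3: [7].
(χ(G) = 3 ≤ 4.)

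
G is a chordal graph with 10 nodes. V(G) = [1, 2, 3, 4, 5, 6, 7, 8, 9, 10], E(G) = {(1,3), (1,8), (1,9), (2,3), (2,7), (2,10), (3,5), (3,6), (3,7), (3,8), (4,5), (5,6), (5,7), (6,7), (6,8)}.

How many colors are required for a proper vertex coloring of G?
Clique number ω(G) = 4 (lower bound: χ ≥ ω).
The clique on [3, 5, 6, 7] has size 4, forcing χ ≥ 4, and the coloring below uses 4 colors, so χ(G) = 4.
A valid 4-coloring: color 1: [3, 4, 9, 10]; color 2: [1, 2, 6]; color 3: [7, 8]; color 4: [5].

χ(G) = 4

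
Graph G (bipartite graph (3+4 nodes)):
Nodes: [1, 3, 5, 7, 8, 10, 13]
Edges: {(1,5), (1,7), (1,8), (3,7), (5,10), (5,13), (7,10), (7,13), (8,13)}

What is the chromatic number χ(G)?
χ(G) = 2

Clique number ω(G) = 2 (lower bound: χ ≥ ω).
The graph is bipartite (no odd cycle), so 2 colors suffice: χ(G) = 2.
A valid 2-coloring: color 1: [5, 7, 8]; color 2: [1, 3, 10, 13].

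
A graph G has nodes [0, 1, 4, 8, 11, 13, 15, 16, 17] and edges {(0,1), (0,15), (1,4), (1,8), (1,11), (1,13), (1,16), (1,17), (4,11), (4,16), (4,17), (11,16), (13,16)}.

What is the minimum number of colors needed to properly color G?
χ(G) = 4

Clique number ω(G) = 4 (lower bound: χ ≥ ω).
The clique on [1, 4, 11, 16] has size 4, forcing χ ≥ 4, and the coloring below uses 4 colors, so χ(G) = 4.
A valid 4-coloring: color 1: [1, 15]; color 2: [0, 4, 8, 13]; color 3: [16, 17]; color 4: [11].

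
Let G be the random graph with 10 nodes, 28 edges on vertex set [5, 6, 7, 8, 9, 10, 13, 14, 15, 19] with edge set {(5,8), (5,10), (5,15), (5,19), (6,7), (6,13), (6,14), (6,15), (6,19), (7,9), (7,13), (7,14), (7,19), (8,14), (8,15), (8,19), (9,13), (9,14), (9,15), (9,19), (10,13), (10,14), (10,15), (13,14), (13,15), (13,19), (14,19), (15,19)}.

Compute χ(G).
χ(G) = 5

Clique number ω(G) = 5 (lower bound: χ ≥ ω).
The clique on [7, 9, 13, 14, 19] has size 5, forcing χ ≥ 5, and the coloring below uses 5 colors, so χ(G) = 5.
A valid 5-coloring: color 1: [10, 19]; color 2: [14, 15]; color 3: [5, 13]; color 4: [6, 8, 9]; color 5: [7].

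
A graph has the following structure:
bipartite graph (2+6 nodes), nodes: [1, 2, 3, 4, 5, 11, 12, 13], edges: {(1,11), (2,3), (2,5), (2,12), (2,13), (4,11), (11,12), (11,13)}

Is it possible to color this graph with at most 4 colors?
A valid 4-coloring: color 1: [2, 11]; color 2: [1, 3, 4, 5, 12, 13].
(χ(G) = 2 ≤ 4.)

Yes, G is 4-colorable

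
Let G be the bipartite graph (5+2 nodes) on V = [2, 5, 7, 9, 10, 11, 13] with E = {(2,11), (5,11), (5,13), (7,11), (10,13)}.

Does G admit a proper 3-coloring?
A valid 3-coloring: color 1: [9, 11, 13]; color 2: [2, 5, 7, 10].
(χ(G) = 2 ≤ 3.)

Yes, G is 3-colorable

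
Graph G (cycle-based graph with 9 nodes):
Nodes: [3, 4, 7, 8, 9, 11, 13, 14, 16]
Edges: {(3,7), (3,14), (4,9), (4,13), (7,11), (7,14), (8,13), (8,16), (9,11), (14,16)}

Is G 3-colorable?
A valid 3-coloring: color 1: [7, 9, 13, 16]; color 2: [4, 8, 11, 14]; color 3: [3].
(χ(G) = 3 ≤ 3.)

Yes, G is 3-colorable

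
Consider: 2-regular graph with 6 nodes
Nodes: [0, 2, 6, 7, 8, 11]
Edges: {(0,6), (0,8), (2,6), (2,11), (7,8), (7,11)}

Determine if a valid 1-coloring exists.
No, G is not 1-colorable

Edge (0,8) forces its endpoints to differ, so 1 color is not enough.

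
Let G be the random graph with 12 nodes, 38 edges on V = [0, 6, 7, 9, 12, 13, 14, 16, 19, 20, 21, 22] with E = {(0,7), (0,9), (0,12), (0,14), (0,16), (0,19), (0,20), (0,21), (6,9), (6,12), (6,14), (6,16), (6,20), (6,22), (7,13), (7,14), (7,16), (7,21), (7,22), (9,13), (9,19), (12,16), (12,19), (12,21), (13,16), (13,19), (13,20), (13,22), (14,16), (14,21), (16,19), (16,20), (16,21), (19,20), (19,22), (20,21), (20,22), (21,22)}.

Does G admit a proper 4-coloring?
The clique on vertices [0, 7, 14, 16, 21] has size 5 > 4, so it alone needs 5 colors.

No, G is not 4-colorable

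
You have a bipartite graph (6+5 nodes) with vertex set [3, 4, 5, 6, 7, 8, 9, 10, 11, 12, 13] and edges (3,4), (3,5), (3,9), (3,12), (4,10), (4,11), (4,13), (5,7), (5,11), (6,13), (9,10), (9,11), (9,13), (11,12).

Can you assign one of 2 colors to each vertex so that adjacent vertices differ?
A valid 2-coloring: color 1: [4, 5, 6, 8, 9, 12]; color 2: [3, 7, 10, 11, 13].
(χ(G) = 2 ≤ 2.)

Yes, G is 2-colorable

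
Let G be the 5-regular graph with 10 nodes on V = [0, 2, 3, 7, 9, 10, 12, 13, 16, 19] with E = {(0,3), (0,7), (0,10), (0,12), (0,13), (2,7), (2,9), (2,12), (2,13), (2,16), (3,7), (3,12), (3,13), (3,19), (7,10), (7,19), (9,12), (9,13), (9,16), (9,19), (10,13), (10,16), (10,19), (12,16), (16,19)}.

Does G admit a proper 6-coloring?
Yes, G is 6-colorable

A valid 6-coloring: color 1: [7, 13, 16]; color 2: [3, 9, 10]; color 3: [12, 19]; color 4: [0, 2].
(χ(G) = 4 ≤ 6.)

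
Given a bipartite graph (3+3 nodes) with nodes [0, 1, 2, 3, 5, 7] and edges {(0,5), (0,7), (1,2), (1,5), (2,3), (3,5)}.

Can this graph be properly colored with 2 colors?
A valid 2-coloring: color 1: [2, 5, 7]; color 2: [0, 1, 3].
(χ(G) = 2 ≤ 2.)

Yes, G is 2-colorable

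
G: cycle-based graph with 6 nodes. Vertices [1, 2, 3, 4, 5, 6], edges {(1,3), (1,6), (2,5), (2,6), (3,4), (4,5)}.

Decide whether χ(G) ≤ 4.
Yes, G is 4-colorable

A valid 4-coloring: color 1: [3, 5, 6]; color 2: [1, 2, 4].
(χ(G) = 2 ≤ 4.)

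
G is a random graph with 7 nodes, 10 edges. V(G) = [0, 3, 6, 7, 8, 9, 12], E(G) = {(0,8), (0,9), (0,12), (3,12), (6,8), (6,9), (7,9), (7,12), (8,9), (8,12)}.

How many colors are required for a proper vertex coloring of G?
Clique number ω(G) = 3 (lower bound: χ ≥ ω).
The clique on [0, 8, 9] has size 3, forcing χ ≥ 3, and the coloring below uses 3 colors, so χ(G) = 3.
A valid 3-coloring: color 1: [3, 7, 8]; color 2: [9, 12]; color 3: [0, 6].

χ(G) = 3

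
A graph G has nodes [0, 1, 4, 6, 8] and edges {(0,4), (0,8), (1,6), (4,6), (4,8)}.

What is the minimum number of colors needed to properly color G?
Clique number ω(G) = 3 (lower bound: χ ≥ ω).
The clique on [0, 4, 8] has size 3, forcing χ ≥ 3, and the coloring below uses 3 colors, so χ(G) = 3.
A valid 3-coloring: color 1: [1, 4]; color 2: [6, 8]; color 3: [0].

χ(G) = 3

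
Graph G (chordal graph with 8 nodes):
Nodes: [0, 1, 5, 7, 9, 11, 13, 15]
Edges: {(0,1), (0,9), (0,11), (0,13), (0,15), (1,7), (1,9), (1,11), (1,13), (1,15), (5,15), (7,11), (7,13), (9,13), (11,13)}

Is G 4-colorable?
Yes, G is 4-colorable

A valid 4-coloring: color 1: [1, 5]; color 2: [13, 15]; color 3: [0, 7]; color 4: [9, 11].
(χ(G) = 4 ≤ 4.)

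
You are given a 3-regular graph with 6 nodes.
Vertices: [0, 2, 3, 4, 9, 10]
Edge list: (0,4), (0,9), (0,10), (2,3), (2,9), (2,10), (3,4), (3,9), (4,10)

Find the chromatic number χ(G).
χ(G) = 3

Clique number ω(G) = 3 (lower bound: χ ≥ ω).
The clique on [0, 4, 10] has size 3, forcing χ ≥ 3, and the coloring below uses 3 colors, so χ(G) = 3.
A valid 3-coloring: color 1: [4, 9]; color 2: [3, 10]; color 3: [0, 2].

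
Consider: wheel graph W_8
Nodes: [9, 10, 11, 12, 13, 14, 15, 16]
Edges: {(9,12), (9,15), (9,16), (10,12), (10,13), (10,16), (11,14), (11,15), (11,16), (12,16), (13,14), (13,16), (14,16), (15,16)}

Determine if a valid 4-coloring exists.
Yes, G is 4-colorable

A valid 4-coloring: color 1: [16]; color 2: [9, 11, 13]; color 3: [12, 14, 15]; color 4: [10].
(χ(G) = 4 ≤ 4.)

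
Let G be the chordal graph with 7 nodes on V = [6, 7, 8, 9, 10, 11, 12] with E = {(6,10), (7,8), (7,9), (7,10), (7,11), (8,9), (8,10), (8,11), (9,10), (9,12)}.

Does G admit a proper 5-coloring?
A valid 5-coloring: color 1: [6, 9, 11]; color 2: [10, 12]; color 3: [7]; color 4: [8].
(χ(G) = 4 ≤ 5.)

Yes, G is 5-colorable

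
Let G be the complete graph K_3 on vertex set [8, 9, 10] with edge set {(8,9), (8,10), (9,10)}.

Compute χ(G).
Clique number ω(G) = 3 (lower bound: χ ≥ ω).
The clique on [8, 9, 10] has size 3, forcing χ ≥ 3, and the coloring below uses 3 colors, so χ(G) = 3.
A valid 3-coloring: color 1: [9]; color 2: [8]; color 3: [10].

χ(G) = 3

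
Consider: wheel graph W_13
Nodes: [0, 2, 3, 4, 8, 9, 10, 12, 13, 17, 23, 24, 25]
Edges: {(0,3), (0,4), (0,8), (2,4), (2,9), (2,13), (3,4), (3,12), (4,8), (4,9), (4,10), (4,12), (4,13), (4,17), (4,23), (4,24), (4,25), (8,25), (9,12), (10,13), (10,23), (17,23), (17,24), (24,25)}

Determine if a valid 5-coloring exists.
Yes, G is 5-colorable

A valid 5-coloring: color 1: [4]; color 2: [3, 8, 9, 13, 23, 24]; color 3: [0, 2, 10, 12, 17, 25].
(χ(G) = 3 ≤ 5.)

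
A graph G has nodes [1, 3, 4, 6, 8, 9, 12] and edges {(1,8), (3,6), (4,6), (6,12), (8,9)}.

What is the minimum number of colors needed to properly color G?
Clique number ω(G) = 2 (lower bound: χ ≥ ω).
The graph is bipartite (no odd cycle), so 2 colors suffice: χ(G) = 2.
A valid 2-coloring: color 1: [6, 8]; color 2: [1, 3, 4, 9, 12].

χ(G) = 2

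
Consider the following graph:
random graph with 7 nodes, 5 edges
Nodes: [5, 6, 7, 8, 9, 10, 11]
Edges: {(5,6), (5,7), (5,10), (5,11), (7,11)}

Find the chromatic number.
Clique number ω(G) = 3 (lower bound: χ ≥ ω).
The clique on [5, 7, 11] has size 3, forcing χ ≥ 3, and the coloring below uses 3 colors, so χ(G) = 3.
A valid 3-coloring: color 1: [5, 8, 9]; color 2: [6, 7, 10]; color 3: [11].

χ(G) = 3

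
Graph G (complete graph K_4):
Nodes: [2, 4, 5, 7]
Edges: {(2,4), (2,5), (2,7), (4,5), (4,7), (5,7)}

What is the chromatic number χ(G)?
Clique number ω(G) = 4 (lower bound: χ ≥ ω).
The clique on [2, 4, 5, 7] has size 4, forcing χ ≥ 4, and the coloring below uses 4 colors, so χ(G) = 4.
A valid 4-coloring: color 1: [5]; color 2: [4]; color 3: [7]; color 4: [2].

χ(G) = 4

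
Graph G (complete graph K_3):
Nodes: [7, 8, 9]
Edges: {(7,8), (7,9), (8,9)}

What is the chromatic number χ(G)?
χ(G) = 3

Clique number ω(G) = 3 (lower bound: χ ≥ ω).
The clique on [7, 8, 9] has size 3, forcing χ ≥ 3, and the coloring below uses 3 colors, so χ(G) = 3.
A valid 3-coloring: color 1: [7]; color 2: [8]; color 3: [9].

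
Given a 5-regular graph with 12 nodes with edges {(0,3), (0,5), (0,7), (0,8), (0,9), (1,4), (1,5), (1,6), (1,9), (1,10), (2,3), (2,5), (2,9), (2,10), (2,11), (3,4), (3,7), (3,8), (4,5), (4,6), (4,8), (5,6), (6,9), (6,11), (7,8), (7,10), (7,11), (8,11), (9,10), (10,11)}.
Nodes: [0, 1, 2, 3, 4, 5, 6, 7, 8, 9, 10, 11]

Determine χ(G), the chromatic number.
χ(G) = 4

Clique number ω(G) = 4 (lower bound: χ ≥ ω).
The clique on [0, 3, 7, 8] has size 4, forcing χ ≥ 4, and the coloring below uses 4 colors, so χ(G) = 4.
A valid 4-coloring: color 1: [0, 1, 11]; color 2: [4, 7, 9]; color 3: [2, 6, 8]; color 4: [3, 5, 10].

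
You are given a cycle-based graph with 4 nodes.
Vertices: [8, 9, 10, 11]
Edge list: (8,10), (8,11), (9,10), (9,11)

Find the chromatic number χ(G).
χ(G) = 2

Clique number ω(G) = 2 (lower bound: χ ≥ ω).
The graph is bipartite (no odd cycle), so 2 colors suffice: χ(G) = 2.
A valid 2-coloring: color 1: [8, 9]; color 2: [10, 11].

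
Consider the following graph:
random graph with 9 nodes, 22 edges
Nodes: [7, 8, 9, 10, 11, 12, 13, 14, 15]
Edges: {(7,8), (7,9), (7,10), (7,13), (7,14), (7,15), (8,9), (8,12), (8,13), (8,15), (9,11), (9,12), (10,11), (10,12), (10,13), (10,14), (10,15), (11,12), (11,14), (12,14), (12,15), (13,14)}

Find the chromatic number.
χ(G) = 4

Clique number ω(G) = 4 (lower bound: χ ≥ ω).
The clique on [10, 11, 12, 14] has size 4, forcing χ ≥ 4, and the coloring below uses 4 colors, so χ(G) = 4.
A valid 4-coloring: color 1: [8, 10]; color 2: [7, 12]; color 3: [9, 14, 15]; color 4: [11, 13].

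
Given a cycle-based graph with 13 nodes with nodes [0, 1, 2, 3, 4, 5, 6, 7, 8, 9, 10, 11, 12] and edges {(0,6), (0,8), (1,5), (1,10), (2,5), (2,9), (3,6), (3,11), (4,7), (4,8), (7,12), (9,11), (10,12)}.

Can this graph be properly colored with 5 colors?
A valid 5-coloring: color 1: [0, 3, 5, 7, 9, 10]; color 2: [1, 2, 4, 6, 11, 12]; color 3: [8].
(χ(G) = 3 ≤ 5.)

Yes, G is 5-colorable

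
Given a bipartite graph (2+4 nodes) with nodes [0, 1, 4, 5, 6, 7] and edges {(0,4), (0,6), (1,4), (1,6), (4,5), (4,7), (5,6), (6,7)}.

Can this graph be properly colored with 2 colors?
Yes, G is 2-colorable

A valid 2-coloring: color 1: [4, 6]; color 2: [0, 1, 5, 7].
(χ(G) = 2 ≤ 2.)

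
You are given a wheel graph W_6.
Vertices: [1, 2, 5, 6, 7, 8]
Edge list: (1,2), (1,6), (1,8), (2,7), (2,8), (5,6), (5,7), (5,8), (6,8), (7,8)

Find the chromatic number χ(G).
Clique number ω(G) = 3 (lower bound: χ ≥ ω).
Odd cycle [5, 6, 1, 2, 7] needs 3 colors (χ ≥ 3).
Vertex 8 is adjacent to every vertex of [1, 2, 5, 6, 7], which already need 3 colors among themselves, so 8 needs a new color (χ ≥ 4).
The coloring below uses 4 colors, so χ(G) = 4.
A valid 4-coloring: color 1: [8]; color 2: [2, 5]; color 3: [6, 7]; color 4: [1].

χ(G) = 4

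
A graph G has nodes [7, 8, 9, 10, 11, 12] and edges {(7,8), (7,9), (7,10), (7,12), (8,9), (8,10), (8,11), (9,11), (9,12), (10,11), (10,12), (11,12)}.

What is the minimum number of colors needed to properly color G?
χ(G) = 3

Clique number ω(G) = 3 (lower bound: χ ≥ ω).
The clique on [8, 9, 11] has size 3, forcing χ ≥ 3, and the coloring below uses 3 colors, so χ(G) = 3.
A valid 3-coloring: color 1: [7, 11]; color 2: [9, 10]; color 3: [8, 12].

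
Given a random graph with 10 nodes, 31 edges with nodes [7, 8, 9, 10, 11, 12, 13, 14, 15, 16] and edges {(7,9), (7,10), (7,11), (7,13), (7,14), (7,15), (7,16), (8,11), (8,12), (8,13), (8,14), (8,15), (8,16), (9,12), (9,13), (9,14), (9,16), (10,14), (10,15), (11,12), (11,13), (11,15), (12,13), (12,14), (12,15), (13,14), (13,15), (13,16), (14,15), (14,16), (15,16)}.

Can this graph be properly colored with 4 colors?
No, G is not 4-colorable

The clique on vertices [8, 11, 12, 13, 15] has size 5 > 4, so it alone needs 5 colors.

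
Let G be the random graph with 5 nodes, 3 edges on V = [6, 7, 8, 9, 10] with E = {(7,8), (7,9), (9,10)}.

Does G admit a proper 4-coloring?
Yes, G is 4-colorable

A valid 4-coloring: color 1: [6, 7, 10]; color 2: [8, 9].
(χ(G) = 2 ≤ 4.)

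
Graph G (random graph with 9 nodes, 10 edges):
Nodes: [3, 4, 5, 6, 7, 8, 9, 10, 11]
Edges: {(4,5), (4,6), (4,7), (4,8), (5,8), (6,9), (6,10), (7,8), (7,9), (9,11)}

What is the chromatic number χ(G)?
Clique number ω(G) = 3 (lower bound: χ ≥ ω).
The clique on [4, 5, 8] has size 3, forcing χ ≥ 3, and the coloring below uses 3 colors, so χ(G) = 3.
A valid 3-coloring: color 1: [3, 4, 9, 10]; color 2: [5, 6, 7, 11]; color 3: [8].

χ(G) = 3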